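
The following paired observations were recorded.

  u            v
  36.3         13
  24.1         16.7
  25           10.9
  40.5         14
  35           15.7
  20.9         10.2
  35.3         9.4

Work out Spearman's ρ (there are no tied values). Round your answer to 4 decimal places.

0.0357

Rank u: 6, 2, 3, 7, 4, 1, 5
Rank v: 4, 7, 3, 5, 6, 2, 1
d = rank(u) − rank(v): 2, -5, 0, 2, -2, -1, 4; Σd² = 54
ρ = 1 − 6Σd² / [n(n²−1)] = 1 − 6×54 / (7×48) = 1 − 324/336 ≈ 0.0357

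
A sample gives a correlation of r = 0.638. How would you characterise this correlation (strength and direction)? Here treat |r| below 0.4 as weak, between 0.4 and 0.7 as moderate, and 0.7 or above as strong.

r = 0.638 > 0 so the relationship is positive.
|r| = 0.638, which falls in the moderate range.

moderate positive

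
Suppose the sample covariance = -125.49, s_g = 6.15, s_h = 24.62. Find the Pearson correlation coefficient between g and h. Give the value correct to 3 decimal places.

r = Cov(g,h) / (s_g · s_h) = -125.49 / (6.15 × 24.62)
  = -125.49 / 151.4130 ≈ -0.829

-0.829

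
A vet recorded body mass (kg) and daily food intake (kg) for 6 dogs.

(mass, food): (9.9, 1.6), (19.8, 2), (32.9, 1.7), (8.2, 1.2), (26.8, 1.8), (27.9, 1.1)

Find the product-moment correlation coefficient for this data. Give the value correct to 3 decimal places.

0.199

n = 6, Σx = 125.5, Σy = 9.4, Σx² = 3136.35, Σy² = 15.34, Σxy = 200.14
nΣxy − ΣxΣy = 1200.84 − 1179.7 = 21.14
nΣx² − (Σx)² = 18818.1 − 15750.25 = 3067.85; nΣy² − (Σy)² = 92.04 − 88.36 = 3.68
r = 21.14 / √(3067.85 × 3.68) = 21.14 / 106.2529 ≈ 0.199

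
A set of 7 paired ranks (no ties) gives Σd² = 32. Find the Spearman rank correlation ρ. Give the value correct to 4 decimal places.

0.4286

ρ = 1 − 6Σd² / [n(n²−1)] = 1 − 6×32 / (7×48)
  = 1 − 192/336 = 1 − 0.57143 ≈ 0.4286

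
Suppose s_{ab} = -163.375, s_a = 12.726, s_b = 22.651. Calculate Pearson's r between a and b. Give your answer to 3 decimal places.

-0.567

r = Cov(a,b) / (s_a · s_b) = -163.375 / (12.726 × 22.651)
  = -163.375 / 288.2566 ≈ -0.567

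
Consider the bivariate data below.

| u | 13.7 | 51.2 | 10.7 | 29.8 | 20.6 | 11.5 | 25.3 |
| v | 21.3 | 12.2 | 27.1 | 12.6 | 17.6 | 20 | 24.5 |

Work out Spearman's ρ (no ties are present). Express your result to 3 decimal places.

-0.750

Rank u: 3, 7, 1, 6, 4, 2, 5
Rank v: 5, 1, 7, 2, 3, 4, 6
d = rank(u) − rank(v): -2, 6, -6, 4, 1, -2, -1; Σd² = 98
ρ = 1 − 6Σd² / [n(n²−1)] = 1 − 6×98 / (7×48) = 1 − 588/336 ≈ -0.750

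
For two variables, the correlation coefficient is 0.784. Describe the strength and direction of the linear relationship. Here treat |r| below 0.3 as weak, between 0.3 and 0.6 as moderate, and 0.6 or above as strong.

r = 0.784 > 0 so the relationship is positive.
|r| = 0.784, which falls in the strong range.

strong positive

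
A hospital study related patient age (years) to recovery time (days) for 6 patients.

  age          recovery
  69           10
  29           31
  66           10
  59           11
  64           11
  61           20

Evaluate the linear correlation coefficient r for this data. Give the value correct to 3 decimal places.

n = 6, Σx = 348, Σy = 93, Σx² = 21256, Σy² = 1803, Σxy = 4822
nΣxy − ΣxΣy = 28932 − 32364 = -3432
nΣx² − (Σx)² = 127536 − 121104 = 6432; nΣy² − (Σy)² = 10818 − 8649 = 2169
r = -3432 / √(6432 × 2169) = -3432 / 3735.1048 ≈ -0.919

-0.919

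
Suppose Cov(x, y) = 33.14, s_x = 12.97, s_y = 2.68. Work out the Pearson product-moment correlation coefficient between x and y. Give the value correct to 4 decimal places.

0.9534

r = Cov(x,y) / (s_x · s_y) = 33.14 / (12.97 × 2.68)
  = 33.14 / 34.7596 ≈ 0.9534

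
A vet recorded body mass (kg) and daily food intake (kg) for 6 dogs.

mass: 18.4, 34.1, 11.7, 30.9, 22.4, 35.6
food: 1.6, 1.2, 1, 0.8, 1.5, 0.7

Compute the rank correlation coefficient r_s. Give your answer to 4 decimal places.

Rank mass: 2, 5, 1, 4, 3, 6
Rank food: 6, 4, 3, 2, 5, 1
d = rank(mass) − rank(food): -4, 1, -2, 2, -2, 5; Σd² = 54
ρ = 1 − 6Σd² / [n(n²−1)] = 1 − 6×54 / (6×35) = 1 − 324/210 ≈ -0.5429

-0.5429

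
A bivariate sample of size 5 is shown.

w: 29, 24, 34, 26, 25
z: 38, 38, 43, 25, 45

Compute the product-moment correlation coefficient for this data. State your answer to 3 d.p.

n = 5, Σw = 138, Σz = 189, Σw² = 3874, Σz² = 7387, Σwz = 5251
nΣwz − ΣwΣz = 26255 − 26082 = 173
nΣw² − (Σw)² = 19370 − 19044 = 326; nΣz² − (Σz)² = 36935 − 35721 = 1214
r = 173 / √(326 × 1214) = 173 / 629.0978 ≈ 0.275

0.275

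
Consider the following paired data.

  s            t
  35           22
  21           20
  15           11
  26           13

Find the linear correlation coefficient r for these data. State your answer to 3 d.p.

n = 4, Σs = 97, Σt = 66, Σs² = 2567, Σt² = 1174, Σst = 1693
nΣst − ΣsΣt = 6772 − 6402 = 370
nΣs² − (Σs)² = 10268 − 9409 = 859; nΣt² − (Σt)² = 4696 − 4356 = 340
r = 370 / √(859 × 340) = 370 / 540.4258 ≈ 0.685

0.685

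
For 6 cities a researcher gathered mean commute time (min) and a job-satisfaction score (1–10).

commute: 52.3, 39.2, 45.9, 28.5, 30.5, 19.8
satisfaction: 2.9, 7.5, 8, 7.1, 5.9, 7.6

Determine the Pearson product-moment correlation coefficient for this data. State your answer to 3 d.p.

-0.521

n = 6, Σx = 216.2, Σy = 39, Σx² = 8513.28, Σy² = 271.64, Σxy = 1345.65
nΣxy − ΣxΣy = 8073.9 − 8431.8 = -357.9
nΣx² − (Σx)² = 51079.68 − 46742.44 = 4337.24; nΣy² − (Σy)² = 1629.84 − 1521 = 108.84
r = -357.9 / √(4337.24 × 108.84) = -357.9 / 687.0700 ≈ -0.521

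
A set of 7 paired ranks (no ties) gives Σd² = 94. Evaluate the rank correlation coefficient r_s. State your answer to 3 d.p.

ρ = 1 − 6Σd² / [n(n²−1)] = 1 − 6×94 / (7×48)
  = 1 − 564/336 = 1 − 1.6786 ≈ -0.679

-0.679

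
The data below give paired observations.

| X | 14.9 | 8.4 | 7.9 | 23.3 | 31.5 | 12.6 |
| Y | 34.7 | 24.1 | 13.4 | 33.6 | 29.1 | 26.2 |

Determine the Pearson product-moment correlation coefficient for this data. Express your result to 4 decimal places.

n = 6, ΣX = 98.6, ΣY = 161.1, ΣX² = 2048.88, ΣY² = 4626.67, ΣXY = 2854.98
nΣXY − ΣXΣY = 17129.88 − 15884.46 = 1245.42
nΣX² − (ΣX)² = 12293.28 − 9721.96 = 2571.32; nΣY² − (ΣY)² = 27760.02 − 25953.21 = 1806.81
r = 1245.42 / √(2571.32 × 1806.81) = 1245.42 / 2155.4319 ≈ 0.5778

0.5778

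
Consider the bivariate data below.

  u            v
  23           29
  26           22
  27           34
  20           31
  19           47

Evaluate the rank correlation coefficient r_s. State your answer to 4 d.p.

Rank u: 3, 4, 5, 2, 1
Rank v: 2, 1, 4, 3, 5
d = rank(u) − rank(v): 1, 3, 1, -1, -4; Σd² = 28
ρ = 1 − 6Σd² / [n(n²−1)] = 1 − 6×28 / (5×24) = 1 − 168/120 ≈ -0.4000

-0.4000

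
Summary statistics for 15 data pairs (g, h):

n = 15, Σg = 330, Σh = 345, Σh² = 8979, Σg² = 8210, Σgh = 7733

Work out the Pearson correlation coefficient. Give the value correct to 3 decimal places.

r = (nΣgh − ΣgΣh) / √[(nΣg² − (Σg)²)(nΣh² − (Σh)²)]
Numerator: 15×7733 − 330×345 = 2145
Denominator: √[(123150 − 108900)(134685 − 119025)] = √[14250 × 15660] = 14938.3734
r = 2145 / 14938.3734 ≈ 0.144

0.144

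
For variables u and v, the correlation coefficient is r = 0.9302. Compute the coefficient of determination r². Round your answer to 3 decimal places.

r² = (0.9302)² = 0.865

0.865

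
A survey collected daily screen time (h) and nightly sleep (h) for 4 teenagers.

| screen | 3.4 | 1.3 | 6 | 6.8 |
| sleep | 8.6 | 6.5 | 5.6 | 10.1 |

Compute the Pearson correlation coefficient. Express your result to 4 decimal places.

0.3405

n = 4, Σx = 17.5, Σy = 30.8, Σx² = 95.49, Σy² = 249.58, Σxy = 139.97
nΣxy − ΣxΣy = 559.88 − 539 = 20.88
nΣx² − (Σx)² = 381.96 − 306.25 = 75.71; nΣy² − (Σy)² = 998.32 − 948.64 = 49.68
r = 20.88 / √(75.71 × 49.68) = 20.88 / 61.3292 ≈ 0.3405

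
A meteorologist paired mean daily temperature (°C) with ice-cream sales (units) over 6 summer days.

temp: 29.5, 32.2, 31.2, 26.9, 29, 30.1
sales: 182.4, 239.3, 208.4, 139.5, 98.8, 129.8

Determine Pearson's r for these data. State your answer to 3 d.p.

0.720

n = 6, Σx = 178.9, Σy = 998.2, Σx² = 5351.15, Σy² = 180034.54, Σxy = 30113.07
nΣxy − ΣxΣy = 180678.42 − 178577.98 = 2100.44
nΣx² − (Σx)² = 32106.9 − 32005.21 = 101.69; nΣy² − (Σy)² = 1080207.24 − 996403.24 = 83804
r = 2100.44 / √(101.69 × 83804) = 2100.44 / 2919.2514 ≈ 0.720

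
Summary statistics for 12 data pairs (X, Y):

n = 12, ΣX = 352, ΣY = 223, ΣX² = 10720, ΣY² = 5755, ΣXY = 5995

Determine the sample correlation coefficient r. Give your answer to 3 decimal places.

r = (nΣXY − ΣXΣY) / √[(nΣX² − (ΣX)²)(nΣY² − (ΣY)²)]
Numerator: 12×5995 − 352×223 = -6556
Denominator: √[(128640 − 123904)(69060 − 49729)] = √[4736 × 19331] = 9568.2609
r = -6556 / 9568.2609 ≈ -0.685

-0.685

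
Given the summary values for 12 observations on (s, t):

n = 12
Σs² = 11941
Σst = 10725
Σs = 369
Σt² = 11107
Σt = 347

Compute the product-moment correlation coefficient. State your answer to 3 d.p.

0.069

r = (nΣst − ΣsΣt) / √[(nΣs² − (Σs)²)(nΣt² − (Σt)²)]
Numerator: 12×10725 − 369×347 = 657
Denominator: √[(143292 − 136161)(133284 − 120409)] = √[7131 × 12875] = 9581.8383
r = 657 / 9581.8383 ≈ 0.069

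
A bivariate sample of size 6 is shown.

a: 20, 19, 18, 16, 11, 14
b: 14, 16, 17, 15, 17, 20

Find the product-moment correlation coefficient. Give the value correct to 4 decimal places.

-0.5696

n = 6, Σa = 98, Σb = 99, Σa² = 1658, Σb² = 1655, Σab = 1597
nΣab − ΣaΣb = 9582 − 9702 = -120
nΣa² − (Σa)² = 9948 − 9604 = 344; nΣb² − (Σb)² = 9930 − 9801 = 129
r = -120 / √(344 × 129) = -120 / 210.6561 ≈ -0.5696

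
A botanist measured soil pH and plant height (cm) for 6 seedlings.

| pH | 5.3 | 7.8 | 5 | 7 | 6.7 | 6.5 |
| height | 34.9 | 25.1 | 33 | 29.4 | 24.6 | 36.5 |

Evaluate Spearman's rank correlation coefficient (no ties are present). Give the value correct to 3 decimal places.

-0.600

Rank pH: 2, 6, 1, 5, 4, 3
Rank height: 5, 2, 4, 3, 1, 6
d = rank(pH) − rank(height): -3, 4, -3, 2, 3, -3; Σd² = 56
ρ = 1 − 6Σd² / [n(n²−1)] = 1 − 6×56 / (6×35) = 1 − 336/210 ≈ -0.600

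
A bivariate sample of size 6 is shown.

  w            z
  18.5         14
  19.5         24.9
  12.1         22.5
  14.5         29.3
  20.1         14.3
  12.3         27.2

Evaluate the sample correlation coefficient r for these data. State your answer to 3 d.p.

n = 6, Σw = 97, Σz = 132.2, Σw² = 1634.46, Σz² = 3125.08, Σwz = 2063.64
nΣwz − ΣwΣz = 12381.84 − 12823.4 = -441.56
nΣw² − (Σw)² = 9806.76 − 9409 = 397.76; nΣz² − (Σz)² = 18750.48 − 17476.84 = 1273.64
r = -441.56 / √(397.76 × 1273.64) = -441.56 / 711.7605 ≈ -0.620

-0.620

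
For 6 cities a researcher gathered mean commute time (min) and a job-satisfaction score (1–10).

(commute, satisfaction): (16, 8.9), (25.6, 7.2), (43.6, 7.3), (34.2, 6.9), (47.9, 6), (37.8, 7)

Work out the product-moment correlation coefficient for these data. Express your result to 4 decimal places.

n = 6, Σx = 205.1, Σy = 43.3, Σx² = 7705.21, Σy² = 316.95, Σxy = 1432.98
nΣxy − ΣxΣy = 8597.88 − 8880.83 = -282.95
nΣx² − (Σx)² = 46231.26 − 42066.01 = 4165.25; nΣy² − (Σy)² = 1901.7 − 1874.89 = 26.81
r = -282.95 / √(4165.25 × 26.81) = -282.95 / 334.1711 ≈ -0.8467

-0.8467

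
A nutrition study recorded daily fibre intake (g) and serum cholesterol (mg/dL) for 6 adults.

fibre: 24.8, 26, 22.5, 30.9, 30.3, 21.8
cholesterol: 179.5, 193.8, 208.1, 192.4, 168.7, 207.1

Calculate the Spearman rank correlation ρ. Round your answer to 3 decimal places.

Rank fibre: 3, 4, 2, 6, 5, 1
Rank cholesterol: 2, 4, 6, 3, 1, 5
d = rank(fibre) − rank(cholesterol): 1, 0, -4, 3, 4, -4; Σd² = 58
ρ = 1 − 6Σd² / [n(n²−1)] = 1 − 6×58 / (6×35) = 1 − 348/210 ≈ -0.657

-0.657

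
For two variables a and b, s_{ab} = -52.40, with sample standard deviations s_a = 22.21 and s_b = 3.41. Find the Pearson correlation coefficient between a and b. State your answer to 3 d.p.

-0.692

r = Cov(a,b) / (s_a · s_b) = -52.40 / (22.21 × 3.41)
  = -52.40 / 75.7361 ≈ -0.692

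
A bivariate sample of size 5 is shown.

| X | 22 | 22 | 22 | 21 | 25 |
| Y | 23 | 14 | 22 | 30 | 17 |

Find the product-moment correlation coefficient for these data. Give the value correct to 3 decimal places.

n = 5, ΣX = 112, ΣY = 106, ΣX² = 2518, ΣY² = 2398, ΣXY = 2353
nΣXY − ΣXΣY = 11765 − 11872 = -107
nΣX² − (ΣX)² = 12590 − 12544 = 46; nΣY² − (ΣY)² = 11990 − 11236 = 754
r = -107 / √(46 × 754) = -107 / 186.2364 ≈ -0.575

-0.575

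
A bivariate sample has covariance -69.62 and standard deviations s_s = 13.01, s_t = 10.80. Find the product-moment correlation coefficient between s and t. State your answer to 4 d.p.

r = Cov(s,t) / (s_s · s_t) = -69.62 / (13.01 × 10.80)
  = -69.62 / 140.5080 ≈ -0.4955

-0.4955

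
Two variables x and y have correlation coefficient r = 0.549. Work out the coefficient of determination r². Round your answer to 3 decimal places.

r² = (0.549)² = 0.301

0.301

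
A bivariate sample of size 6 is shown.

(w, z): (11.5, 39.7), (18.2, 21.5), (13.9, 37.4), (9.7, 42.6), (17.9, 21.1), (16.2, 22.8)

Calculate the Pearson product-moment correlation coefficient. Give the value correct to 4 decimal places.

-0.9613

n = 6, Σw = 87.4, Σz = 185.1, Σw² = 1333.64, Σz² = 6216.91, Σwz = 2527.98
nΣwz − ΣwΣz = 15167.88 − 16177.74 = -1009.86
nΣw² − (Σw)² = 8001.84 − 7638.76 = 363.08; nΣz² − (Σz)² = 37301.46 − 34262.01 = 3039.45
r = -1009.86 / √(363.08 × 3039.45) = -1009.86 / 1050.5063 ≈ -0.9613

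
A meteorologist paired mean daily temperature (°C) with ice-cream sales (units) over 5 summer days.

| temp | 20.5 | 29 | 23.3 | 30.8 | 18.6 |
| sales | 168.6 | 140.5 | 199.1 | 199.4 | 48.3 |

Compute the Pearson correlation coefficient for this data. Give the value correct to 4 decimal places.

n = 5, Σx = 122.2, Σy = 755.9, Σx² = 3098.74, Σy² = 129900.27, Σxy = 19209.73
nΣxy − ΣxΣy = 96048.65 − 92370.98 = 3677.67
nΣx² − (Σx)² = 15493.7 − 14932.84 = 560.86; nΣy² − (Σy)² = 649501.35 − 571384.81 = 78116.54
r = 3677.67 / √(560.86 × 78116.54) = 3677.67 / 6619.0968 ≈ 0.5556

0.5556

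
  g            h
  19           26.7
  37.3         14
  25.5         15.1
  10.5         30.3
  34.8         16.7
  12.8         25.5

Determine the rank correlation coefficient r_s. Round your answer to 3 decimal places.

-0.886

Rank g: 3, 6, 4, 1, 5, 2
Rank h: 5, 1, 2, 6, 3, 4
d = rank(g) − rank(h): -2, 5, 2, -5, 2, -2; Σd² = 66
ρ = 1 − 6Σd² / [n(n²−1)] = 1 − 6×66 / (6×35) = 1 − 396/210 ≈ -0.886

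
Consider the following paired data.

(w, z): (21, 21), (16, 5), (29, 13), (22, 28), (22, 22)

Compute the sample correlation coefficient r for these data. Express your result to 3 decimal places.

0.242

n = 5, Σw = 110, Σz = 89, Σw² = 2506, Σz² = 1903, Σwz = 1998
nΣwz − ΣwΣz = 9990 − 9790 = 200
nΣw² − (Σw)² = 12530 − 12100 = 430; nΣz² − (Σz)² = 9515 − 7921 = 1594
r = 200 / √(430 × 1594) = 200 / 827.9010 ≈ 0.242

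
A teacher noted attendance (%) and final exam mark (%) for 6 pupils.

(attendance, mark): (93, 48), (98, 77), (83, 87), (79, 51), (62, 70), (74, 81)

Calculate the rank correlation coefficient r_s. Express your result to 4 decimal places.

-0.0857

Rank attendance: 5, 6, 4, 3, 1, 2
Rank mark: 1, 4, 6, 2, 3, 5
d = rank(attendance) − rank(mark): 4, 2, -2, 1, -2, -3; Σd² = 38
ρ = 1 − 6Σd² / [n(n²−1)] = 1 − 6×38 / (6×35) = 1 − 228/210 ≈ -0.0857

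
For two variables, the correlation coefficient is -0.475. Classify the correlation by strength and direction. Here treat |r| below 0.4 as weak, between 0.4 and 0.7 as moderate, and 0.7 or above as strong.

moderate negative

r = -0.475 < 0 so the relationship is negative.
|r| = 0.475, which falls in the moderate range.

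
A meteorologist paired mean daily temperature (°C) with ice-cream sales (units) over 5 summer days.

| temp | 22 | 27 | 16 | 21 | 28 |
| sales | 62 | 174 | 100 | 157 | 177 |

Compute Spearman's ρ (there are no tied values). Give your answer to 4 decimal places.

Rank temp: 3, 4, 1, 2, 5
Rank sales: 1, 4, 2, 3, 5
d = rank(temp) − rank(sales): 2, 0, -1, -1, 0; Σd² = 6
ρ = 1 − 6Σd² / [n(n²−1)] = 1 − 6×6 / (5×24) = 1 − 36/120 ≈ 0.7000

0.7000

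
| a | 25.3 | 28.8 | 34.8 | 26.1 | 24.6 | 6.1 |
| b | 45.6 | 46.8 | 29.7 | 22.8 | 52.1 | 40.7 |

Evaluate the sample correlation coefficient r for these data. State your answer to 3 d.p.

-0.208

n = 6, Σa = 145.7, Σb = 237.7, Σa² = 4004.15, Σb² = 10042.43, Σab = 5660.09
nΣab − ΣaΣb = 33960.54 − 34632.89 = -672.35
nΣa² − (Σa)² = 24024.9 − 21228.49 = 2796.41; nΣb² − (Σb)² = 60254.58 − 56501.29 = 3753.29
r = -672.35 / √(2796.41 × 3753.29) = -672.35 / 3239.7126 ≈ -0.208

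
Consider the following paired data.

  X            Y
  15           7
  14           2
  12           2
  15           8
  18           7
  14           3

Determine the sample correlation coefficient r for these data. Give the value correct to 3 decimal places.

0.718

n = 6, ΣX = 88, ΣY = 29, ΣX² = 1310, ΣY² = 179, ΣXY = 445
nΣXY − ΣXΣY = 2670 − 2552 = 118
nΣX² − (ΣX)² = 7860 − 7744 = 116; nΣY² − (ΣY)² = 1074 − 841 = 233
r = 118 / √(116 × 233) = 118 / 164.4019 ≈ 0.718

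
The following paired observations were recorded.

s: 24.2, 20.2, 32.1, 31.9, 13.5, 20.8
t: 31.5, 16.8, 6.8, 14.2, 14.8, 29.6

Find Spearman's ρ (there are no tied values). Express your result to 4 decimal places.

Rank s: 4, 2, 6, 5, 1, 3
Rank t: 6, 4, 1, 2, 3, 5
d = rank(s) − rank(t): -2, -2, 5, 3, -2, -2; Σd² = 50
ρ = 1 − 6Σd² / [n(n²−1)] = 1 − 6×50 / (6×35) = 1 − 300/210 ≈ -0.4286

-0.4286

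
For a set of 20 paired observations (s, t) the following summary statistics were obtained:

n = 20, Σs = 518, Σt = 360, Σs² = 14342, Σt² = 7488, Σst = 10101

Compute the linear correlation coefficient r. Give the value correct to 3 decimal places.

0.804

r = (nΣst − ΣsΣt) / √[(nΣs² − (Σs)²)(nΣt² − (Σt)²)]
Numerator: 20×10101 − 518×360 = 15540
Denominator: √[(286840 − 268324)(149760 − 129600)] = √[18516 × 20160] = 19320.5217
r = 15540 / 19320.5217 ≈ 0.804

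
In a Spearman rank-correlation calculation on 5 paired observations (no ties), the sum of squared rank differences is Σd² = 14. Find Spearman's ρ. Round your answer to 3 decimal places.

0.300

ρ = 1 − 6Σd² / [n(n²−1)] = 1 − 6×14 / (5×24)
  = 1 − 84/120 = 1 − 0.7000 ≈ 0.300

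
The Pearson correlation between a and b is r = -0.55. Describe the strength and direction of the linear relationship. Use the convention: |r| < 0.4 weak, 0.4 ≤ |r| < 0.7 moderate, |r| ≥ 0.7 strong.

moderate negative

r = -0.55 < 0 so the relationship is negative.
|r| = 0.55, which falls in the moderate range.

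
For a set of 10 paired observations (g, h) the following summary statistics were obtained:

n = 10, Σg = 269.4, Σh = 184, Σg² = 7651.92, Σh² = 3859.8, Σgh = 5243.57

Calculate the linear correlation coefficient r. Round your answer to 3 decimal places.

0.663

r = (nΣgh − ΣgΣh) / √[(nΣg² − (Σg)²)(nΣh² − (Σh)²)]
Numerator: 10×5243.57 − 269.4×184 = 2866.1
Denominator: √[(76519.2 − 72576.36)(38598 − 33856)] = √[3942.84 × 4742] = 4323.9967
r = 2866.1 / 4323.9967 ≈ 0.663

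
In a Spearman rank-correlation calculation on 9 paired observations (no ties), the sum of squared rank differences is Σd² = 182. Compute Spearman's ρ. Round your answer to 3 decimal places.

-0.517

ρ = 1 − 6Σd² / [n(n²−1)] = 1 − 6×182 / (9×80)
  = 1 − 1092/720 = 1 − 1.5167 ≈ -0.517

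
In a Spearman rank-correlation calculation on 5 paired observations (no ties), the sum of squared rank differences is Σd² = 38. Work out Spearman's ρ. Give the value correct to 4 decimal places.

ρ = 1 − 6Σd² / [n(n²−1)] = 1 − 6×38 / (5×24)
  = 1 − 228/120 = 1 − 1.90000 ≈ -0.9000

-0.9000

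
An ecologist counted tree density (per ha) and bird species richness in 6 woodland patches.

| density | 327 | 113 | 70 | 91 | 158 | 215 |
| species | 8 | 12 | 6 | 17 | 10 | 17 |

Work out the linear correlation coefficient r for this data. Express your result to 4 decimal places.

n = 6, Σx = 974, Σy = 70, Σx² = 204068, Σy² = 922, Σxy = 11174
nΣxy − ΣxΣy = 67044 − 68180 = -1136
nΣx² − (Σx)² = 1224408 − 948676 = 275732; nΣy² − (Σy)² = 5532 − 4900 = 632
r = -1136 / √(275732 × 632) = -1136 / 13200.8569 ≈ -0.0861

-0.0861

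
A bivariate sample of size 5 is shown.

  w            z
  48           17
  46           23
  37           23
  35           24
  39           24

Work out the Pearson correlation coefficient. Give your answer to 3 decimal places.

n = 5, Σw = 205, Σz = 111, Σw² = 8535, Σz² = 2499, Σwz = 4501
nΣwz − ΣwΣz = 22505 − 22755 = -250
nΣw² − (Σw)² = 42675 − 42025 = 650; nΣz² − (Σz)² = 12495 − 12321 = 174
r = -250 / √(650 × 174) = -250 / 336.3034 ≈ -0.743

-0.743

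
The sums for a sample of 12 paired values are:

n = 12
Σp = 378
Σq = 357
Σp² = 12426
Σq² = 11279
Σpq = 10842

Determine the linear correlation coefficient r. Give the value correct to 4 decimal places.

r = (nΣpq − ΣpΣq) / √[(nΣp² − (Σp)²)(nΣq² − (Σq)²)]
Numerator: 12×10842 − 378×357 = -4842
Denominator: √[(149112 − 142884)(135348 − 127449)] = √[6228 × 7899] = 7013.9127
r = -4842 / 7013.9127 ≈ -0.6903

-0.6903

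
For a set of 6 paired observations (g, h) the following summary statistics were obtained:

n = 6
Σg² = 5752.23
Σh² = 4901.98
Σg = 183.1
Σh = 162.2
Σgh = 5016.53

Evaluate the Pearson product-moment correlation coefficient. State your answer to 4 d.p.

r = (nΣgh − ΣgΣh) / √[(nΣg² − (Σg)²)(nΣh² − (Σh)²)]
Numerator: 6×5016.53 − 183.1×162.2 = 400.36
Denominator: √[(34513.38 − 33525.61)(29411.88 − 26308.84)] = √[987.77 × 3103.04] = 1750.7398
r = 400.36 / 1750.7398 ≈ 0.2287

0.2287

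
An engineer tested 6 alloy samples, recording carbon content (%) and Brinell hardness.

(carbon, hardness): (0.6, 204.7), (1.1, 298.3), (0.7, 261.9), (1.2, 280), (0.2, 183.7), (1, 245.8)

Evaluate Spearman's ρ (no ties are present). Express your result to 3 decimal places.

0.886

Rank carbon: 2, 5, 3, 6, 1, 4
Rank hardness: 2, 6, 4, 5, 1, 3
d = rank(carbon) − rank(hardness): 0, -1, -1, 1, 0, 1; Σd² = 4
ρ = 1 − 6Σd² / [n(n²−1)] = 1 − 6×4 / (6×35) = 1 − 24/210 ≈ 0.886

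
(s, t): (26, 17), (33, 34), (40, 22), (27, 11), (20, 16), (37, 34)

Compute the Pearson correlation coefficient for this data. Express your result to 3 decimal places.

n = 6, Σs = 183, Σt = 134, Σs² = 5863, Σt² = 3462, Σst = 4319
nΣst − ΣsΣt = 25914 − 24522 = 1392
nΣs² − (Σs)² = 35178 − 33489 = 1689; nΣt² − (Σt)² = 20772 − 17956 = 2816
r = 1392 / √(1689 × 2816) = 1392 / 2180.8769 ≈ 0.638

0.638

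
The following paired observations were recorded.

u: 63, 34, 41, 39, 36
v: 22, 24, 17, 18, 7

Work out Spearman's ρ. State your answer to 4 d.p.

-0.1000

Rank u: 5, 1, 4, 3, 2
Rank v: 4, 5, 2, 3, 1
d = rank(u) − rank(v): 1, -4, 2, 0, 1; Σd² = 22
ρ = 1 − 6Σd² / [n(n²−1)] = 1 − 6×22 / (5×24) = 1 − 132/120 ≈ -0.1000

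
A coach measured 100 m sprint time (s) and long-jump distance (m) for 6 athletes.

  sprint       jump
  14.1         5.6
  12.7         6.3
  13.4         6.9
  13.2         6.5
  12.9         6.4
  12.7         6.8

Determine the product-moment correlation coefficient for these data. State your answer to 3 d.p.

n = 6, Σx = 79, Σy = 38.5, Σx² = 1041.6, Σy² = 248.11, Σxy = 506.15
nΣxy − ΣxΣy = 3036.9 − 3041.5 = -4.6
nΣx² − (Σx)² = 6249.6 − 6241 = 8.6; nΣy² − (Σy)² = 1488.66 − 1482.25 = 6.41
r = -4.6 / √(8.6 × 6.41) = -4.6 / 7.4247 ≈ -0.620

-0.620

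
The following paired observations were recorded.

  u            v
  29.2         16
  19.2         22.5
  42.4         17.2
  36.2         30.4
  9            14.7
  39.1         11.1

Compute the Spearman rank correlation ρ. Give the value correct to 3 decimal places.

Rank u: 3, 2, 6, 4, 1, 5
Rank v: 3, 5, 4, 6, 2, 1
d = rank(u) − rank(v): 0, -3, 2, -2, -1, 4; Σd² = 34
ρ = 1 − 6Σd² / [n(n²−1)] = 1 − 6×34 / (6×35) = 1 − 204/210 ≈ 0.029

0.029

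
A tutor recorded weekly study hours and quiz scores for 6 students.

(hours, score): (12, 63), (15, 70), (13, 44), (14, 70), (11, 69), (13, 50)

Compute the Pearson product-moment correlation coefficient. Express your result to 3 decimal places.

0.113

n = 6, Σx = 78, Σy = 366, Σx² = 1024, Σy² = 22966, Σxy = 4767
nΣxy − ΣxΣy = 28602 − 28548 = 54
nΣx² − (Σx)² = 6144 − 6084 = 60; nΣy² − (Σy)² = 137796 − 133956 = 3840
r = 54 / √(60 × 3840) = 54 / 480.0000 ≈ 0.113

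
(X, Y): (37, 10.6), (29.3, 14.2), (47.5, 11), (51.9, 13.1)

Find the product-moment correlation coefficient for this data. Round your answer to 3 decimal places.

n = 4, ΣX = 165.7, ΣY = 48.9, ΣX² = 7177.35, ΣY² = 606.61, ΣXY = 2010.65
nΣXY − ΣXΣY = 8042.6 − 8102.73 = -60.13
nΣX² − (ΣX)² = 28709.4 − 27456.49 = 1252.91; nΣY² − (ΣY)² = 2426.44 − 2391.21 = 35.23
r = -60.13 / √(1252.91 × 35.23) = -60.13 / 210.0953 ≈ -0.286

-0.286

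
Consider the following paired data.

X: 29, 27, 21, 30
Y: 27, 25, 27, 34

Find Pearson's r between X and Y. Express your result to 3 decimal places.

0.466

n = 4, ΣX = 107, ΣY = 113, ΣX² = 2911, ΣY² = 3239, ΣXY = 3045
nΣXY − ΣXΣY = 12180 − 12091 = 89
nΣX² − (ΣX)² = 11644 − 11449 = 195; nΣY² − (ΣY)² = 12956 − 12769 = 187
r = 89 / √(195 × 187) = 89 / 190.9581 ≈ 0.466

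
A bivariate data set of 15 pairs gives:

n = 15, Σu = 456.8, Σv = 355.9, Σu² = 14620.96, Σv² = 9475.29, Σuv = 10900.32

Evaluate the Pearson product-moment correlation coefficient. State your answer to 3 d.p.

0.072

r = (nΣuv − ΣuΣv) / √[(nΣu² − (Σu)²)(nΣv² − (Σv)²)]
Numerator: 15×10900.32 − 456.8×355.9 = 929.68
Denominator: √[(219314.4 − 208666.24)(142129.35 − 126664.81)] = √[10648.16 × 15464.54] = 12832.3379
r = 929.68 / 12832.3379 ≈ 0.072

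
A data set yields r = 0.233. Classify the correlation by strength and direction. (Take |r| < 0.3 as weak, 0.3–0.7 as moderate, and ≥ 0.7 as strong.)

r = 0.233 > 0 so the relationship is positive.
|r| = 0.233, which falls in the weak range.

weak positive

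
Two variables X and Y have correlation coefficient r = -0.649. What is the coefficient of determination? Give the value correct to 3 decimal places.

r² = (-0.649)² = 0.421

0.421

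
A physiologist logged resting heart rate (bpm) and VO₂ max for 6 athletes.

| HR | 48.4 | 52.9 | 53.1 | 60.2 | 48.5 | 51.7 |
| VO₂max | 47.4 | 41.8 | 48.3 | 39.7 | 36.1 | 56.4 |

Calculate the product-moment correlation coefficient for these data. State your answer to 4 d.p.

n = 6, Σx = 314.8, Σy = 269.7, Σx² = 16609.76, Σy² = 12387.15, Σxy = 14126.78
nΣxy − ΣxΣy = 84760.68 − 84901.56 = -140.88
nΣx² − (Σx)² = 99658.56 − 99099.04 = 559.52; nΣy² − (Σy)² = 74322.9 − 72738.09 = 1584.81
r = -140.88 / √(559.52 × 1584.81) = -140.88 / 941.6650 ≈ -0.1496

-0.1496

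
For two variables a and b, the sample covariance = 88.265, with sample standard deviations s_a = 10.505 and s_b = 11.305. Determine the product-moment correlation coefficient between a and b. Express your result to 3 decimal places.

0.743

r = Cov(a,b) / (s_a · s_b) = 88.265 / (10.505 × 11.305)
  = 88.265 / 118.7590 ≈ 0.743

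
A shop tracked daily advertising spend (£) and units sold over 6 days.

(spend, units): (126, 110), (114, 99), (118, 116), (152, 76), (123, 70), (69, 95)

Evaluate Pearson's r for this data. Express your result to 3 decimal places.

-0.272

n = 6, Σx = 702, Σy = 566, Σx² = 85790, Σy² = 55058, Σxy = 65551
nΣxy − ΣxΣy = 393306 − 397332 = -4026
nΣx² − (Σx)² = 514740 − 492804 = 21936; nΣy² − (Σy)² = 330348 − 320356 = 9992
r = -4026 / √(21936 × 9992) = -4026 / 14804.8814 ≈ -0.272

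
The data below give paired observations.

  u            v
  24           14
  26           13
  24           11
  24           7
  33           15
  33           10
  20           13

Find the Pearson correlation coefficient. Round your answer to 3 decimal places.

0.115

n = 7, Σu = 184, Σv = 83, Σu² = 4982, Σv² = 1029, Σuv = 2191
nΣuv − ΣuΣv = 15337 − 15272 = 65
nΣu² − (Σu)² = 34874 − 33856 = 1018; nΣv² − (Σv)² = 7203 − 6889 = 314
r = 65 / √(1018 × 314) = 65 / 565.3777 ≈ 0.115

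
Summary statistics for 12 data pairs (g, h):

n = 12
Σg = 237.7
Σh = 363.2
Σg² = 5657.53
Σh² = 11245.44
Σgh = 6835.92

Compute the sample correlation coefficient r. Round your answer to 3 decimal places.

r = (nΣgh − ΣgΣh) / √[(nΣg² − (Σg)²)(nΣh² − (Σh)²)]
Numerator: 12×6835.92 − 237.7×363.2 = -4301.6
Denominator: √[(67890.36 − 56501.29)(134945.28 − 131914.24)] = √[11389.07 × 3031.04] = 5875.4342
r = -4301.6 / 5875.4342 ≈ -0.732

-0.732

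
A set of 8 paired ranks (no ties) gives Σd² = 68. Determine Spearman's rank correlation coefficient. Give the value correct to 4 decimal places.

ρ = 1 − 6Σd² / [n(n²−1)] = 1 − 6×68 / (8×63)
  = 1 − 408/504 = 1 − 0.80952 ≈ 0.1905

0.1905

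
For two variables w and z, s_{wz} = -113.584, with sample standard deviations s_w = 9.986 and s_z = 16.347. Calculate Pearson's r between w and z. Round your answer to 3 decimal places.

r = Cov(w,z) / (s_w · s_z) = -113.584 / (9.986 × 16.347)
  = -113.584 / 163.2411 ≈ -0.696

-0.696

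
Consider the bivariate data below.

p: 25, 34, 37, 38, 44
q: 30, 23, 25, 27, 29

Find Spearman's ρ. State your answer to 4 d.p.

0.0000

Rank p: 1, 2, 3, 4, 5
Rank q: 5, 1, 2, 3, 4
d = rank(p) − rank(q): -4, 1, 1, 1, 1; Σd² = 20
ρ = 1 − 6Σd² / [n(n²−1)] = 1 − 6×20 / (5×24) = 1 − 120/120 ≈ 0.0000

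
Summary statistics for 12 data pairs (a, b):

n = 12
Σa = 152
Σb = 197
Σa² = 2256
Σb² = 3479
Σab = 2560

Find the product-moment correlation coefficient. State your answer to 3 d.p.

0.227

r = (nΣab − ΣaΣb) / √[(nΣa² − (Σa)²)(nΣb² − (Σb)²)]
Numerator: 12×2560 − 152×197 = 776
Denominator: √[(27072 − 23104)(41748 − 38809)] = √[3968 × 2939] = 3414.9600
r = 776 / 3414.9600 ≈ 0.227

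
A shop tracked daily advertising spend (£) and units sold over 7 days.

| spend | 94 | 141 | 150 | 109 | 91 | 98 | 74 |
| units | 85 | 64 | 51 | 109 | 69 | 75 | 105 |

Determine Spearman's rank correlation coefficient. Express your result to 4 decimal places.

-0.5357

Rank spend: 3, 6, 7, 5, 2, 4, 1
Rank units: 5, 2, 1, 7, 3, 4, 6
d = rank(spend) − rank(units): -2, 4, 6, -2, -1, 0, -5; Σd² = 86
ρ = 1 − 6Σd² / [n(n²−1)] = 1 − 6×86 / (7×48) = 1 − 516/336 ≈ -0.5357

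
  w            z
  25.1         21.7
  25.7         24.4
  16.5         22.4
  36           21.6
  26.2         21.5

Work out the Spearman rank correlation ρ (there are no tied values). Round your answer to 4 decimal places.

Rank w: 2, 3, 1, 5, 4
Rank z: 3, 5, 4, 2, 1
d = rank(w) − rank(z): -1, -2, -3, 3, 3; Σd² = 32
ρ = 1 − 6Σd² / [n(n²−1)] = 1 − 6×32 / (5×24) = 1 − 192/120 ≈ -0.6000

-0.6000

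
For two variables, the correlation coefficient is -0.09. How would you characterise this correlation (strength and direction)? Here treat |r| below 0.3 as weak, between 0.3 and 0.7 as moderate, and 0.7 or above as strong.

weak negative

r = -0.09 < 0 so the relationship is negative.
|r| = 0.09, which falls in the weak range.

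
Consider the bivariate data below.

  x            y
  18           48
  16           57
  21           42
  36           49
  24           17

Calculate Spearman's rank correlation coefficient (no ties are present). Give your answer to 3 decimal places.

-0.400

Rank x: 2, 1, 3, 5, 4
Rank y: 3, 5, 2, 4, 1
d = rank(x) − rank(y): -1, -4, 1, 1, 3; Σd² = 28
ρ = 1 − 6Σd² / [n(n²−1)] = 1 − 6×28 / (5×24) = 1 − 168/120 ≈ -0.400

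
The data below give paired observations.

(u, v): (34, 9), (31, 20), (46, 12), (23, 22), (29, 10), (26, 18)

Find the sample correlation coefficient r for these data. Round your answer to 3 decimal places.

-0.558

n = 6, Σu = 189, Σv = 91, Σu² = 6279, Σv² = 1533, Σuv = 2742
nΣuv − ΣuΣv = 16452 − 17199 = -747
nΣu² − (Σu)² = 37674 − 35721 = 1953; nΣv² − (Σv)² = 9198 − 8281 = 917
r = -747 / √(1953 × 917) = -747 / 1338.2455 ≈ -0.558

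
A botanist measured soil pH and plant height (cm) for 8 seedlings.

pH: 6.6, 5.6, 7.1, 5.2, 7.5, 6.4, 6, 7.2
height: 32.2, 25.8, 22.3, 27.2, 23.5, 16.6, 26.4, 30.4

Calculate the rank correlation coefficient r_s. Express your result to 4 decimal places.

Rank pH: 5, 2, 6, 1, 8, 4, 3, 7
Rank height: 8, 4, 2, 6, 3, 1, 5, 7
d = rank(pH) − rank(height): -3, -2, 4, -5, 5, 3, -2, 0; Σd² = 92
ρ = 1 − 6Σd² / [n(n²−1)] = 1 − 6×92 / (8×63) = 1 − 552/504 ≈ -0.0952

-0.0952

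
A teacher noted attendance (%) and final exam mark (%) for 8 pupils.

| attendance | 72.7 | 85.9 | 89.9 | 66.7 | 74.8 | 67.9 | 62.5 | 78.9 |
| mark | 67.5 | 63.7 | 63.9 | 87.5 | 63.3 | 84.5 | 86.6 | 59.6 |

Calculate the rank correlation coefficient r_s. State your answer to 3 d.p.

-0.762

Rank attendance: 4, 7, 8, 2, 5, 3, 1, 6
Rank mark: 5, 3, 4, 8, 2, 6, 7, 1
d = rank(attendance) − rank(mark): -1, 4, 4, -6, 3, -3, -6, 5; Σd² = 148
ρ = 1 − 6Σd² / [n(n²−1)] = 1 − 6×148 / (8×63) = 1 − 888/504 ≈ -0.762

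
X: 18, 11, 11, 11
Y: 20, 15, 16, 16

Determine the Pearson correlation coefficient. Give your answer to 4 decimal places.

0.9771

n = 4, ΣX = 51, ΣY = 67, ΣX² = 687, ΣY² = 1137, ΣXY = 877
nΣXY − ΣXΣY = 3508 − 3417 = 91
nΣX² − (ΣX)² = 2748 − 2601 = 147; nΣY² − (ΣY)² = 4548 − 4489 = 59
r = 91 / √(147 × 59) = 91 / 93.1289 ≈ 0.9771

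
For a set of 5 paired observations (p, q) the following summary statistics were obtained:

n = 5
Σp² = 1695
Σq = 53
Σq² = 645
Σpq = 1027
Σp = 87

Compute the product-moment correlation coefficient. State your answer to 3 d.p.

0.854

r = (nΣpq − ΣpΣq) / √[(nΣp² − (Σp)²)(nΣq² − (Σq)²)]
Numerator: 5×1027 − 87×53 = 524
Denominator: √[(8475 − 7569)(3225 − 2809)] = √[906 × 416] = 613.9186
r = 524 / 613.9186 ≈ 0.854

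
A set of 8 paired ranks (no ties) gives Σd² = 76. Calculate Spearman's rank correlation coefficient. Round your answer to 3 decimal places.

ρ = 1 − 6Σd² / [n(n²−1)] = 1 − 6×76 / (8×63)
  = 1 − 456/504 = 1 − 0.9048 ≈ 0.095

0.095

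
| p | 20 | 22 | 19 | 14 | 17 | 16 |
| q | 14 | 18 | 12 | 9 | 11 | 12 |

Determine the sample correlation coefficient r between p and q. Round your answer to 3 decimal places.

0.920

n = 6, Σp = 108, Σq = 76, Σp² = 1986, Σq² = 1010, Σpq = 1409
nΣpq − ΣpΣq = 8454 − 8208 = 246
nΣp² − (Σp)² = 11916 − 11664 = 252; nΣq² − (Σq)² = 6060 − 5776 = 284
r = 246 / √(252 × 284) = 246 / 267.5220 ≈ 0.920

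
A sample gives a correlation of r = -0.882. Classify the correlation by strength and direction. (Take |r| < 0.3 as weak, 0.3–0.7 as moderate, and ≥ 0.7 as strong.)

r = -0.882 < 0 so the relationship is negative.
|r| = 0.882, which falls in the strong range.

strong negative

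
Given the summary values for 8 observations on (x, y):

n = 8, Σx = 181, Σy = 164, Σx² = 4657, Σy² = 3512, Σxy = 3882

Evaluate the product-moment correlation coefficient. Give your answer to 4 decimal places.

0.5907

r = (nΣxy − ΣxΣy) / √[(nΣx² − (Σx)²)(nΣy² − (Σy)²)]
Numerator: 8×3882 − 181×164 = 1372
Denominator: √[(37256 − 32761)(28096 − 26896)] = √[4495 × 1200] = 2322.4987
r = 1372 / 2322.4987 ≈ 0.5907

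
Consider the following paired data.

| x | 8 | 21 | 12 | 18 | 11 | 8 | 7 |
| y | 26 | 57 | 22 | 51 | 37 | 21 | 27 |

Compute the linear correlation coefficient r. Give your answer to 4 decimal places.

0.9075

n = 7, Σx = 85, Σy = 241, Σx² = 1207, Σy² = 9549, Σxy = 3351
nΣxy − ΣxΣy = 23457 − 20485 = 2972
nΣx² − (Σx)² = 8449 − 7225 = 1224; nΣy² − (Σy)² = 66843 − 58081 = 8762
r = 2972 / √(1224 × 8762) = 2972 / 3274.8569 ≈ 0.9075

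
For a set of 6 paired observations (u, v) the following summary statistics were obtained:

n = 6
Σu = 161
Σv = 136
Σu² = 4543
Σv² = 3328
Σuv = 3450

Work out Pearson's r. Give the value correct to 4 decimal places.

r = (nΣuv − ΣuΣv) / √[(nΣu² − (Σu)²)(nΣv² − (Σv)²)]
Numerator: 6×3450 − 161×136 = -1196
Denominator: √[(27258 − 25921)(19968 − 18496)] = √[1337 × 1472] = 1402.8770
r = -1196 / 1402.8770 ≈ -0.8525

-0.8525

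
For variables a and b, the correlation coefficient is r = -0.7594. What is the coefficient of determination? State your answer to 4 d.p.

0.5767

r² = (-0.7594)² = 0.5767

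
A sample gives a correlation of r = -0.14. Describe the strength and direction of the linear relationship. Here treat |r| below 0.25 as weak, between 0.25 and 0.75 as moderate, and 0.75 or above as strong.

r = -0.14 < 0 so the relationship is negative.
|r| = 0.14, which falls in the weak range.

weak negative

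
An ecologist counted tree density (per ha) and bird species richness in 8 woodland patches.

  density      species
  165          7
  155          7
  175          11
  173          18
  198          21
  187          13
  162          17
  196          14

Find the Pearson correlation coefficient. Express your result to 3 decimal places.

n = 8, Σx = 1411, Σy = 108, Σx² = 250637, Σy² = 1638, Σxy = 19366
nΣxy − ΣxΣy = 154928 − 152388 = 2540
nΣx² − (Σx)² = 2005096 − 1990921 = 14175; nΣy² − (Σy)² = 13104 − 11664 = 1440
r = 2540 / √(14175 × 1440) = 2540 / 4517.9641 ≈ 0.562

0.562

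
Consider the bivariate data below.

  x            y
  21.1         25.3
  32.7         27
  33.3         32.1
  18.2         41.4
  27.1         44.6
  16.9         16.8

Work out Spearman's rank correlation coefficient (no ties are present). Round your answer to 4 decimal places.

0.3714

Rank x: 3, 5, 6, 2, 4, 1
Rank y: 2, 3, 4, 5, 6, 1
d = rank(x) − rank(y): 1, 2, 2, -3, -2, 0; Σd² = 22
ρ = 1 − 6Σd² / [n(n²−1)] = 1 − 6×22 / (6×35) = 1 − 132/210 ≈ 0.3714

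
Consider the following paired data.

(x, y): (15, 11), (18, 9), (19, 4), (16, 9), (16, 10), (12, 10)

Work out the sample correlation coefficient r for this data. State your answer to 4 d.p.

n = 6, Σx = 96, Σy = 53, Σx² = 1566, Σy² = 499, Σxy = 827
nΣxy − ΣxΣy = 4962 − 5088 = -126
nΣx² − (Σx)² = 9396 − 9216 = 180; nΣy² − (Σy)² = 2994 − 2809 = 185
r = -126 / √(180 × 185) = -126 / 182.4829 ≈ -0.6905

-0.6905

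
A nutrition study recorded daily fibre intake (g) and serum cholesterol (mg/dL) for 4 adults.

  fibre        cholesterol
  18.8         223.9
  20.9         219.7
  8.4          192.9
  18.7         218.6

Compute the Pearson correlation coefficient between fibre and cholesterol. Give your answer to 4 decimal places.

n = 4, Σx = 66.8, Σy = 855.1, Σx² = 1210.5, Σy² = 183395.67, Σxy = 14509.23
nΣxy − ΣxΣy = 58036.92 − 57120.68 = 916.24
nΣx² − (Σx)² = 4842 − 4462.24 = 379.76; nΣy² − (Σy)² = 733582.68 − 731196.01 = 2386.67
r = 916.24 / √(379.76 × 2386.67) = 916.24 / 952.0304 ≈ 0.9624

0.9624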